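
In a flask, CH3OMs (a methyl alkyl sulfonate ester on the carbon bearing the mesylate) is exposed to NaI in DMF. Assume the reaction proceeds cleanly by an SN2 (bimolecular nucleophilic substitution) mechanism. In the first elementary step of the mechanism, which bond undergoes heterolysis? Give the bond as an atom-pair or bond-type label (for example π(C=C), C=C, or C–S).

C–O

Step 1: Backside attack by I⁻ on the carbon bearing the mesylate: the new C–I bond forms as the C–O bond breaks, with Walden inversion at carbon.
The bond broken in this step is the C–O bond.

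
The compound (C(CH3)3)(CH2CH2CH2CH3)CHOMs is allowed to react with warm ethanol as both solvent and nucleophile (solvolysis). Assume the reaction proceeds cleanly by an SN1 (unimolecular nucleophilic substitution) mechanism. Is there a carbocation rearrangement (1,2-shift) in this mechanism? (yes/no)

The first-formed carbocation is secondary.
The adjacent tert-butyl carbon has no hydrogen but bears methyl groups; migration of one methyl with its bonding pair (a 1,2-methyl shift) places the charge on a tertiary centre.
Tertiary is more stable than secondary, so the shift occurs.

yes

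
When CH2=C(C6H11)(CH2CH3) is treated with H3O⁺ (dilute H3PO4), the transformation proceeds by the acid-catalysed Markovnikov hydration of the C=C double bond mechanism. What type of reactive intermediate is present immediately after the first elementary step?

Step 1: The π electrons of the C=C bond attack a proton of H3O⁺; Markovnikov addition places the new C–H on the less-substituted alkene carbon, so the positive charge ends up on the more-substituted carbon — a tertiary carbocation. H2O is released.
After step 1 the species present is a tertiary carbocation.

tertiary carbocation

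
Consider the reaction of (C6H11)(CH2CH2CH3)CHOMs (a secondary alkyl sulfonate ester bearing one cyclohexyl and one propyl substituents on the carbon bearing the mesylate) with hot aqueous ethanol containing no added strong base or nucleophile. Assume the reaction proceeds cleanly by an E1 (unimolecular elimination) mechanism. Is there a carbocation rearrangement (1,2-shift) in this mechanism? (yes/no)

yes

The first-formed carbocation is secondary.
The adjacent cyclohexyl carbon already bears 2 other carbon substituents and has a hydrogen to migrate; after a 1,2-hydride shift from that carbon the positive charge sits on a tertiary centre.
Tertiary is more stable than secondary, so the shift occurs.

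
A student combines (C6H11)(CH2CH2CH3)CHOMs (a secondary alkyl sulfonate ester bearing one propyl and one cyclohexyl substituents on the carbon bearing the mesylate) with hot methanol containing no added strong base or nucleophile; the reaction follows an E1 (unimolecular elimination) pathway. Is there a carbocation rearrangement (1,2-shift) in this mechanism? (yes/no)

The first-formed carbocation is secondary.
The adjacent cyclohexyl carbon already bears 2 other carbon substituents and has a hydrogen to migrate; after a 1,2-hydride shift from that carbon the positive charge sits on a tertiary centre.
Tertiary is more stable than secondary, so the shift occurs.

yes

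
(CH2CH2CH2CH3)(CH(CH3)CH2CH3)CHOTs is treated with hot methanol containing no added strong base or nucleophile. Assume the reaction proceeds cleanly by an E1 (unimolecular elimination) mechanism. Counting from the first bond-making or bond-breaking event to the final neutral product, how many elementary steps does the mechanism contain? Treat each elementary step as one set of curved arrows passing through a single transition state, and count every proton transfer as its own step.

Step 1: The C–O bond breaks with both electrons going to the tosylate; TsO⁻ leaves and a secondary carbocation remains.
Step 2: A 1,2-hydride shift from the adjacent sec-butyl carbon moves the positive charge from the secondary centre to an adjacent carbon, generating a more stable tertiary carbocation.
Step 3: A methanol molecule (solvent) deprotonates a β-carbon; as the C–H bond breaks, those electrons form the new alkene π bond.
Total: 3 elementary steps.

3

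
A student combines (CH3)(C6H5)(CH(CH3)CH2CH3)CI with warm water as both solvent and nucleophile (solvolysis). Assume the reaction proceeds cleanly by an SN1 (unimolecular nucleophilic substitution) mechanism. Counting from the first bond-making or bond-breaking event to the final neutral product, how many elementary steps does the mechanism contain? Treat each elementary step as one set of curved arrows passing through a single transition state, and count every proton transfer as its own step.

Step 1: Unassisted departure of I⁻ (taking the C–I bonding pair) generates a tertiary carbocation.
(No 1,2-shift: no single shift to an adjacent carbon would give a more stable cation.)
Step 2: H2O donates an oxygen lone pair into the empty p orbital of the cation, giving a protonated alcohol (an oxonium ion).
Step 3: Deprotonation of the oxonium oxygen by solvent water yields the neutral alcohol.
Total: 3 elementary steps.

3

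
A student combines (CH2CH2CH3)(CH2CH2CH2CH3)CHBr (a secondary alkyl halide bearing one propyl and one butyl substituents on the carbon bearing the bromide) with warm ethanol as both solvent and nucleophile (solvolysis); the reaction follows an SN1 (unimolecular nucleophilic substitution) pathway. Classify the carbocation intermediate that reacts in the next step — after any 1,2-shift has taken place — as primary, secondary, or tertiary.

secondary

Step 1: The C–Br bond breaks with both electrons going to the bromide; Br⁻ leaves and a secondary carbocation remains.
No single 1,2-shift to an adjacent carbon would give a more-substituted cation, so no rearrangement occurs.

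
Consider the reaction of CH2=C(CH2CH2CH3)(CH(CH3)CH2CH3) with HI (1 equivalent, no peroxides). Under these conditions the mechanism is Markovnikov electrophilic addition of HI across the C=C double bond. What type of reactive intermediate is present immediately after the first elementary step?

tertiary carbocation

Step 1: Electrophilic addition begins with the π(C=C) electrons forming a bond to the proton of HI. Following Markovnikov's rule, the resulting cation is tertiary. The H–I bond breaks heterolytically, releasing I⁻.
After step 1 the species present is a tertiary carbocation.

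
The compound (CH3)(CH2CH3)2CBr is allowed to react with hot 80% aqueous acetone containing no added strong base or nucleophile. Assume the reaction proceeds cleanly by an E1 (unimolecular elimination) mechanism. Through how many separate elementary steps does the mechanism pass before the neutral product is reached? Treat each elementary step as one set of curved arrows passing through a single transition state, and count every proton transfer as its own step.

Step 1: Unassisted departure of Br⁻ (taking the C–Br bonding pair) generates a tertiary carbocation.
(No 1,2-shift: no single shift to an adjacent carbon would give a more stable cation.)
Step 2: A weak base (a water molecule from the solvent) removes a proton from a carbon adjacent to the cationic centre; the electrons of that C–H bond become the new π(C=C) bond, giving the alkene.
Total: 2 elementary steps.

2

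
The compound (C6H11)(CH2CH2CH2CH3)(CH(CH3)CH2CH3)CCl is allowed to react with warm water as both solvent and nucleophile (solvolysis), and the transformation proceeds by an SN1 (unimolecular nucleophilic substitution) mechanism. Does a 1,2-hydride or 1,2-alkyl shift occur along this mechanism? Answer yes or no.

The first-formed carbocation is tertiary.
No single 1,2-shift to an adjacent carbon would produce a more-substituted cation than the one already present, so no rearrangement occurs.

no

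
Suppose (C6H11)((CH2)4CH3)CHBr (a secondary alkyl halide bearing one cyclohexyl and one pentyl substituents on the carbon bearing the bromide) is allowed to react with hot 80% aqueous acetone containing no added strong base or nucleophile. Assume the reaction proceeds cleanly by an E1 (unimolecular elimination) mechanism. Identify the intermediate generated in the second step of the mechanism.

tertiary carbocation

Step 1: Ionisation: the C–Br σ-bond cleaves heterolytically; both bonding electrons depart with Br⁻, leaving a secondary carbocation at the α-carbon.
Step 2: Carbocation rearrangement: a 1,2-hydride shift from the adjacent cyclohexyl carbon converts the initially-formed secondary cation into the more stable tertiary cation.
After step 2 the species present is a tertiary carbocation.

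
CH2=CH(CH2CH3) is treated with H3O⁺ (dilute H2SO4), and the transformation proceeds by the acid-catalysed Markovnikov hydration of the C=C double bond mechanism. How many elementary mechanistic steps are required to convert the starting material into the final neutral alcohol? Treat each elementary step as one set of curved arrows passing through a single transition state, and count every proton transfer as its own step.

Step 1: Electrophilic addition begins with the π(C=C) electrons forming a bond to the proton of H3O⁺. Following Markovnikov's rule, the resulting cation is secondary. H2O is released.
(No 1,2-shift: no single shift to an adjacent carbon would give a more stable cation.)
Step 2: A lone pair on the oxygen of H2O attacks the carbocation, forming a C–O bond and an oxonium ion (a protonated alcohol).
Step 3: H2O removes a proton from the oxonium oxygen, regenerating H3O⁺ and giving the neutral alcohol.
Total: 3 elementary steps.

3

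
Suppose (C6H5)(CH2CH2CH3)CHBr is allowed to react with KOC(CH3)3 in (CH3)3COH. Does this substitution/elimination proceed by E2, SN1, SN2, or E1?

E2

Conditions: a strong/bulky base with a secondary substrate bearing a β-hydrogen.
These conditions are the textbook signature of the E2 pathway.
A strong (often hindered) base removes a β-H in concert with loss of the leaving group — bimolecular elimination.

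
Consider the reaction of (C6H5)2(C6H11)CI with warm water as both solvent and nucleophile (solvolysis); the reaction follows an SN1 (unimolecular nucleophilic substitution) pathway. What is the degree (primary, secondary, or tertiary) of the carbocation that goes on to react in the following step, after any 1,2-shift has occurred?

tertiary

Step 1: The C–I bond breaks with both electrons going to the iodide; I⁻ leaves and a tertiary carbocation remains.
No single 1,2-shift to an adjacent carbon would give a more-substituted cation, so no rearrangement occurs.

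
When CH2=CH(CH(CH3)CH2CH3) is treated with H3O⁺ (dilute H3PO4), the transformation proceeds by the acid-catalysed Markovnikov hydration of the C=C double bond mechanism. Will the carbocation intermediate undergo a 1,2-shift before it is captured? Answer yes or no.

yes

The first-formed carbocation is secondary.
The adjacent sec-butyl carbon already bears 2 other carbon substituents and has a hydrogen to migrate; after a 1,2-hydride shift from that carbon the positive charge sits on a tertiary centre.
Tertiary is more stable than secondary, so the shift occurs.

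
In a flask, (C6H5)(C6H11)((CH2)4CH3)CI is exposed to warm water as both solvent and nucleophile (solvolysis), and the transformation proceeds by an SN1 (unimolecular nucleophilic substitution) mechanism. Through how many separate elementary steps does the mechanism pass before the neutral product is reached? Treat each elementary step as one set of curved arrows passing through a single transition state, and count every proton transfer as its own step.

3

Step 1: Rate-determining heterolysis of the C–I bond gives I⁻ and a tertiary carbocation.
(No 1,2-shift: no single shift to an adjacent carbon would give a more stable cation.)
Step 2: Nucleophilic capture: the oxygen of H2O bonds to the cationic carbon, producing an oxonium-ion intermediate.
Step 3: Deprotonation of the oxonium oxygen by solvent water yields the neutral alcohol.
Total: 3 elementary steps.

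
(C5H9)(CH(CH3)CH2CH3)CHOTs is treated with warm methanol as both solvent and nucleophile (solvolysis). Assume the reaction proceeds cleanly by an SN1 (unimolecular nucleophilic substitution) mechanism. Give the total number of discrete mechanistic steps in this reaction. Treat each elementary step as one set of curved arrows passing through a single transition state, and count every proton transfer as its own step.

Step 1: Unassisted departure of TsO⁻ (taking the C–O bonding pair) generates a secondary carbocation.
Step 2: A 1,2-hydride shift from the adjacent sec-butyl carbon moves the positive charge from the secondary centre to an adjacent carbon, generating a more stable tertiary carbocation.
Step 3: CH3OH donates an oxygen lone pair into the empty p orbital of the cation, giving a protonated ether (an oxonium ion).
Step 4: A second solvent molecule removes the proton on oxygen, giving the neutral ether product.
Total: 4 elementary steps.

4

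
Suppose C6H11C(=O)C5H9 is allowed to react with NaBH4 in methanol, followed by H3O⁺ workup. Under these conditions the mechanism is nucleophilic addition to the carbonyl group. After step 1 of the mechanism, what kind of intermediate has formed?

tetrahedral alkoxide intermediate

Step 1: H⁻ (delivered from BH4⁻) attacks the sp² carbonyl carbon; the C=O π bond breaks and the electrons end up as a lone pair on the alkoxide oxygen of the tetrahedral intermediate.
After step 1 the species present is a tetrahedral alkoxide intermediate.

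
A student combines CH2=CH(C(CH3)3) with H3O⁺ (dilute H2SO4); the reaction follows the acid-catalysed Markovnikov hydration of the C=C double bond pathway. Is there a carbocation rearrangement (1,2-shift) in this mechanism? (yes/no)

yes

The first-formed carbocation is secondary.
The adjacent tert-butyl carbon has no hydrogen but bears methyl groups; migration of one methyl with its bonding pair (a 1,2-methyl shift) places the charge on a tertiary centre.
Tertiary is more stable than secondary, so the shift occurs.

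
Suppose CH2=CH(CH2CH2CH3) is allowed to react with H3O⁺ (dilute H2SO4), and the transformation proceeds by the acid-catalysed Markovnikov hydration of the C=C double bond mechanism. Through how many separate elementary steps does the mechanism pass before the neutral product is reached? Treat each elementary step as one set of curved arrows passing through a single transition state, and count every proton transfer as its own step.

Step 1: Protonation of the alkene by H3O⁺: the π bond acts as the nucleophile and picks up H⁺, giving the more stable (Markovnikov) secondary carbocation. H2O is released.
(No 1,2-shift: no single shift to an adjacent carbon would give a more stable cation.)
Step 2: Nucleophilic capture of the cation by H2O produces the protonated alcohol (an oxonium ion).
Step 3: H2O removes a proton from the oxonium oxygen, regenerating H3O⁺ and giving the neutral alcohol.
Total: 3 elementary steps.

3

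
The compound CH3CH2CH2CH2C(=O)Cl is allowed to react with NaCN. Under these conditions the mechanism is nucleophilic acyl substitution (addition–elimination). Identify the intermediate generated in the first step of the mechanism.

Step 1: CN⁻ adds to the carbonyl carbon; the C=O π electrons shift onto oxygen and a tetrahedral alkoxide intermediate forms.
After step 1 the species present is a tetrahedral intermediate.

tetrahedral intermediate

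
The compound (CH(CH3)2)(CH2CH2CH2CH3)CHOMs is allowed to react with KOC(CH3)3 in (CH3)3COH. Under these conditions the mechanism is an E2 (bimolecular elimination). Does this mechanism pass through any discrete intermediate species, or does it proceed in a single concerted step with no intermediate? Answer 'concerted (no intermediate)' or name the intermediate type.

concerted (no intermediate)

Concerted anti-periplanar elimination: (CH3)3CO⁻ abstracts a β-H while MsO⁻ leaves, and the C–H electrons become the new C=C π bond — all in a single transition state.
All bond changes occur in one transition state; no discrete intermediate is formed.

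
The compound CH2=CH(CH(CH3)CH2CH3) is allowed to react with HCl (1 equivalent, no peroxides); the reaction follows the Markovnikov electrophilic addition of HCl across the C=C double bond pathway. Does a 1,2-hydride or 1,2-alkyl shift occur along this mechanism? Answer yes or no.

The first-formed carbocation is secondary.
The adjacent sec-butyl carbon already bears 2 other carbon substituents and has a hydrogen to migrate; after a 1,2-hydride shift from that carbon the positive charge sits on a tertiary centre.
Tertiary is more stable than secondary, so the shift occurs.

yes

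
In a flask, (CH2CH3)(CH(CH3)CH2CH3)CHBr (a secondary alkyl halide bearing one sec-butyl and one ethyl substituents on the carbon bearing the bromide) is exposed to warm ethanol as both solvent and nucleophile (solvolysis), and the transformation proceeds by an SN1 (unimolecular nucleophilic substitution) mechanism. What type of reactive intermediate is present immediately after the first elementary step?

Step 1: Unassisted departure of Br⁻ (taking the C–Br bonding pair) generates a secondary carbocation.
After step 1 the species present is a secondary carbocation.

secondary carbocation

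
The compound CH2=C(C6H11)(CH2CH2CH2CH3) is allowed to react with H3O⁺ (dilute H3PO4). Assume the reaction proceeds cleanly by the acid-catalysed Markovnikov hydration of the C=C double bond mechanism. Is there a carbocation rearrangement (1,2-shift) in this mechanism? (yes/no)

no

The first-formed carbocation is tertiary.
No single 1,2-shift to an adjacent carbon would produce a more-substituted cation than the one already present, so no rearrangement occurs.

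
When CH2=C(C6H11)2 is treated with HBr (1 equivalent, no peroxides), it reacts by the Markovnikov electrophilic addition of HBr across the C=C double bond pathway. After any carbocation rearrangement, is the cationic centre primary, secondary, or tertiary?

Step 1: Electrophilic addition begins with the π(C=C) electrons forming a bond to the proton of HBr. Following Markovnikov's rule, the resulting cation is tertiary. The H–Br bond breaks heterolytically, releasing Br⁻.
No single 1,2-shift to an adjacent carbon would give a more-substituted cation, so no rearrangement occurs.

tertiary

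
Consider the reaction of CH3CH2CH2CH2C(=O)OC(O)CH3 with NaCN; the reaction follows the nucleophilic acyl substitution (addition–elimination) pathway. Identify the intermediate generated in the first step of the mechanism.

Step 1: Nucleophilic addition of CN⁻ to the acyl carbon breaks the π(C=O) bond and yields a tetrahedral, anionic intermediate.
After step 1 the species present is a tetrahedral intermediate.

tetrahedral intermediate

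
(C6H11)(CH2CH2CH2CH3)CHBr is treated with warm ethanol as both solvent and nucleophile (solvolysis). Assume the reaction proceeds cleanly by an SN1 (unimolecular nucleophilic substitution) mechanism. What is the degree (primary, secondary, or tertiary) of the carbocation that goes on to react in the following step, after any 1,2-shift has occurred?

Step 1: Rate-determining heterolysis of the C–Br bond gives Br⁻ and a secondary carbocation.
Step 2: A 1,2-hydride shift from the adjacent cyclohexyl carbon moves the positive charge from the secondary centre to an adjacent carbon, generating a more stable tertiary carbocation.
The cation rearranges from secondary to tertiary via a 1,2-hydride shift from the adjacent cyclohexyl carbon; the tertiary cation is what reacts next.

tertiary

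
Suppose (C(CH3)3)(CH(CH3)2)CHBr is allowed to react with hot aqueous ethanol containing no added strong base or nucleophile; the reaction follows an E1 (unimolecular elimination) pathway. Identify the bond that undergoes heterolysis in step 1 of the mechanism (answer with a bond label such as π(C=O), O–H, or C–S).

C–Br

Step 1: Unassisted departure of Br⁻ (taking the C–Br bonding pair) generates a secondary carbocation.
The bond broken in this step is the C–Br bond.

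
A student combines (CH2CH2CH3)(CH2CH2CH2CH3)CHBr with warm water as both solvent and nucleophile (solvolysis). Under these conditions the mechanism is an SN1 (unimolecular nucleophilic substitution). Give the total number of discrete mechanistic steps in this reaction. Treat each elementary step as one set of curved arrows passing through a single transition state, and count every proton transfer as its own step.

Step 1: The C–Br bond breaks with both electrons going to the bromide; Br⁻ leaves and a secondary carbocation remains.
(No 1,2-shift: no single shift to an adjacent carbon would give a more stable cation.)
Step 2: Nucleophilic capture: the oxygen of H2O bonds to the cationic carbon, producing an oxonium-ion intermediate.
Step 3: A second solvent molecule removes the proton on oxygen, giving the neutral alcohol product.
Total: 3 elementary steps.

3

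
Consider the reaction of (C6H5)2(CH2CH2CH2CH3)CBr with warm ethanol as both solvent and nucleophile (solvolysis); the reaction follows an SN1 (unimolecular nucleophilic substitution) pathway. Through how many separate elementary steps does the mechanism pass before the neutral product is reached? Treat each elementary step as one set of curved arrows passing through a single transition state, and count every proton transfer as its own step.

3

Step 1: Unassisted departure of Br⁻ (taking the C–Br bonding pair) generates a tertiary carbocation.
(No 1,2-shift: no single shift to an adjacent carbon would give a more stable cation.)
Step 2: CH3CH2OH donates an oxygen lone pair into the empty p orbital of the cation, giving a protonated ether (an oxonium ion).
Step 3: Proton transfer from the O–H of the oxonium ion to a solvent molecule delivers the neutral ether.
Total: 3 elementary steps.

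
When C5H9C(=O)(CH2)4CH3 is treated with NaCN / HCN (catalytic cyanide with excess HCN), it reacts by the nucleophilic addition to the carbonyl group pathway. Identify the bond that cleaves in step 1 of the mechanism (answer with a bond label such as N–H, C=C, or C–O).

Step 1: A lone pair / filled orbital on CN⁻ attacks the electrophilic carbonyl carbon; the π(C=O) electrons shift onto oxygen, producing a tetrahedral alkoxide intermediate.
The bond broken in this step is the π(C=O) bond.

π(C=O)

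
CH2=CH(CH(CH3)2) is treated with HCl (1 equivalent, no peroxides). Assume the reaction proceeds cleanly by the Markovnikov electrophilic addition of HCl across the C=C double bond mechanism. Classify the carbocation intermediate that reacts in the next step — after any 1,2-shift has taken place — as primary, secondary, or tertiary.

Step 1: Protonation of the alkene by HCl: the π bond acts as the nucleophile and picks up H⁺, giving the more stable (Markovnikov) secondary carbocation. The H–Cl bond breaks heterolytically, releasing Cl⁻.
Step 2: Carbocation rearrangement: a 1,2-hydride shift from the adjacent isopropyl carbon converts the initially-formed secondary cation into the more stable tertiary cation.
The cation rearranges from secondary to tertiary via a 1,2-hydride shift from the adjacent isopropyl carbon; the tertiary cation is what reacts next.

tertiary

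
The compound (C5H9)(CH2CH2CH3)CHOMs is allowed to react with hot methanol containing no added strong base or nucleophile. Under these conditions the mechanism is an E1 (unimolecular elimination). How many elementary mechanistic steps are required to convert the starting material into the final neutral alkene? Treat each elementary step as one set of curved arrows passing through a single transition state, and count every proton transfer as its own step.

Step 1: Ionisation: the C–O σ-bond cleaves heterolytically; both bonding electrons depart with MsO⁻, leaving a secondary carbocation at the α-carbon.
Step 2: Carbocation rearrangement: a 1,2-hydride shift from the adjacent cyclopentyl carbon converts the initially-formed secondary cation into the more stable tertiary cation.
Step 3: A methanol molecule (solvent) deprotonates a β-carbon; as the C–H bond breaks, those electrons form the new alkene π bond.
Total: 3 elementary steps.

3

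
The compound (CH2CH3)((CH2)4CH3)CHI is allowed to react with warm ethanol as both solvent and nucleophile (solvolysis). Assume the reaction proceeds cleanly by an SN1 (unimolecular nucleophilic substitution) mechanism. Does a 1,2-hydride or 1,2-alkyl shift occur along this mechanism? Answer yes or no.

The first-formed carbocation is secondary.
No single 1,2-shift to an adjacent carbon would produce a more-substituted cation than the one already present, so no rearrangement occurs.

no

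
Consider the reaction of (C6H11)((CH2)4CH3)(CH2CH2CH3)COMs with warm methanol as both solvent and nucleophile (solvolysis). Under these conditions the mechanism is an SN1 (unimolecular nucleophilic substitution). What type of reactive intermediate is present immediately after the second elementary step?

Step 1: Unassisted departure of MsO⁻ (taking the C–O bonding pair) generates a tertiary carbocation.
Step 2: A lone pair on the oxygen of CH3OH attacks the carbocation, forming a new C–O σ-bond and an oxonium ion.
After step 2 the species present is an oxonium ion.

oxonium ion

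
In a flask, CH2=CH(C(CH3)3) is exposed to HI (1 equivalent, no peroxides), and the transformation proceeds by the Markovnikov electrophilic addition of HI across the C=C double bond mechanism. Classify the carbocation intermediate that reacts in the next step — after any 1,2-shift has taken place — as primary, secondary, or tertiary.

Step 1: Electrophilic addition begins with the π(C=C) electrons forming a bond to the proton of HI. Following Markovnikov's rule, the resulting cation is secondary. The H–I bond breaks heterolytically, releasing I⁻.
Step 2: Carbocation rearrangement: a 1,2-methyl shift from the adjacent tert-butyl carbon converts the initially-formed secondary cation into the more stable tertiary cation.
The cation rearranges from secondary to tertiary via a 1,2-methyl shift from the adjacent tert-butyl carbon; the tertiary cation is what reacts next.

tertiary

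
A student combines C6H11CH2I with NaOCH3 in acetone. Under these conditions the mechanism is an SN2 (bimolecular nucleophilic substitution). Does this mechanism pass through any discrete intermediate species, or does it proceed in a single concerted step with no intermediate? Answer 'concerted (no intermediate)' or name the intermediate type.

CH3O⁻ attacks the back face of the α-carbon while I⁻ departs with the C–I bonding pair — a single concerted displacement through a pentacoordinate transition state.
All bond changes occur in one transition state; no discrete intermediate is formed.

concerted (no intermediate)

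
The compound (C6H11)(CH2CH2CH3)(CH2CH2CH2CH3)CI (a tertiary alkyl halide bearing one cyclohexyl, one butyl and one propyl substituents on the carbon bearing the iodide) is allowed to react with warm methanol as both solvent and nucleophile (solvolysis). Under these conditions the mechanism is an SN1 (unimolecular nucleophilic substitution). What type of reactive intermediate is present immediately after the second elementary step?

Step 1: Unassisted departure of I⁻ (taking the C–I bonding pair) generates a tertiary carbocation.
Step 2: CH3OH donates an oxygen lone pair into the empty p orbital of the cation, giving a protonated ether (an oxonium ion).
After step 2 the species present is an oxonium ion.

oxonium ion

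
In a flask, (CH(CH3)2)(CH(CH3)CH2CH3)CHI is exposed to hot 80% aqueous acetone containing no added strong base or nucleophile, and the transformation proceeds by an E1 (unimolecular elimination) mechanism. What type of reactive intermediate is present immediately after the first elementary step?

secondary carbocation

Step 1: Rate-determining heterolysis of the C–I bond gives I⁻ and a secondary carbocation.
After step 1 the species present is a secondary carbocation.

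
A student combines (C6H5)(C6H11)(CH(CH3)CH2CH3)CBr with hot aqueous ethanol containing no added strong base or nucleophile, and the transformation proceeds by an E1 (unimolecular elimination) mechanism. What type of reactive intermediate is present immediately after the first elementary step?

Step 1: The C–Br bond breaks with both electrons going to the bromide; Br⁻ leaves and a tertiary carbocation remains.
After step 1 the species present is a tertiary carbocation.

tertiary carbocation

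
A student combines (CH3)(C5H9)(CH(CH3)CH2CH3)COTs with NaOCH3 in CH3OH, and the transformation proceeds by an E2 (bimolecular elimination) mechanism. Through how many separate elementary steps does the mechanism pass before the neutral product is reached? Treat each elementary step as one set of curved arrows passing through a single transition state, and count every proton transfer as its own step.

1

Step 1: Concerted anti-periplanar elimination: CH3O⁻ abstracts a β-H while TsO⁻ leaves, and the C–H electrons become the new C=C π bond — all in a single transition state.
Total: 1 elementary step.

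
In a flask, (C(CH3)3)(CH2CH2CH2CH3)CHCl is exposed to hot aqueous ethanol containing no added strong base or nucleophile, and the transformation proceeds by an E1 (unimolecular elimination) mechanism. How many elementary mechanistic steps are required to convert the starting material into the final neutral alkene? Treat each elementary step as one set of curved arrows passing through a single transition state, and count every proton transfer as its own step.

Step 1: The C–Cl bond breaks with both electrons going to the chloride; Cl⁻ leaves and a secondary carbocation remains.
Step 2: A methyl group with its bonding pair migrates from the adjacent tert-butyl carbon to the cationic centre — a 1,2-methyl shift — upgrading the secondary cation to a tertiary one.
Step 3: Loss of a β-proton to a water (or ethanol) molecule of the solvent: the C–H bonding pair collapses toward the cationic carbon to form the C=C π bond, yielding the alkene.
Total: 3 elementary steps.

3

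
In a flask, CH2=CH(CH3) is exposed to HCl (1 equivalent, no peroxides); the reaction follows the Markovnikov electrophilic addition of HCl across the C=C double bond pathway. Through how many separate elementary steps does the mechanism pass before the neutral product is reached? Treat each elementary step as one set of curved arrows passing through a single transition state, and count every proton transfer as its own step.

2

Step 1: Electrophilic addition begins with the π(C=C) electrons forming a bond to the proton of HCl. Following Markovnikov's rule, the resulting cation is secondary. The H–Cl bond breaks heterolytically, releasing Cl⁻.
(No 1,2-shift: no single shift to an adjacent carbon would give a more stable cation.)
Step 2: Cl⁻ captures the cation: a lone pair on Cl⁻ fills the empty p orbital, producing the alkyl halide product.
Total: 2 elementary steps.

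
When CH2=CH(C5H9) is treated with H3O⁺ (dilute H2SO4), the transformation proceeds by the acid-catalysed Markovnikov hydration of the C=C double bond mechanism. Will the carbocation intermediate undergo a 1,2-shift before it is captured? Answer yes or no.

The first-formed carbocation is secondary.
The adjacent cyclopentyl carbon already bears 2 other carbon substituents and has a hydrogen to migrate; after a 1,2-hydride shift from that carbon the positive charge sits on a tertiary centre.
Tertiary is more stable than secondary, so the shift occurs.

yes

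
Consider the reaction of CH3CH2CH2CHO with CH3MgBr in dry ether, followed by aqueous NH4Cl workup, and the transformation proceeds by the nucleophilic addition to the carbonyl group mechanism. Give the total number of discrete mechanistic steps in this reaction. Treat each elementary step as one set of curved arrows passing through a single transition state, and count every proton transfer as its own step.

Step 1: Nucleophilic addition: the carbanion-like carbon of CH3MgBr adds to the carbonyl carbon, pushing the π(C=O) electron pair onto oxygen and giving a tetrahedral alkoxide.
Step 2: The alkoxide picks up a proton during aqueous NH4Cl workup to yield an alcohol.
Total: 2 elementary steps.

2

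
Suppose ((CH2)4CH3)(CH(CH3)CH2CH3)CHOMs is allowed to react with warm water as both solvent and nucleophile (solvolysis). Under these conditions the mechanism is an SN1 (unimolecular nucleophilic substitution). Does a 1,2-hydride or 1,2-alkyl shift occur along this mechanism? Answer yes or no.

The first-formed carbocation is secondary.
The adjacent sec-butyl carbon already bears 2 other carbon substituents and has a hydrogen to migrate; after a 1,2-hydride shift from that carbon the positive charge sits on a tertiary centre.
Tertiary is more stable than secondary, so the shift occurs.

yes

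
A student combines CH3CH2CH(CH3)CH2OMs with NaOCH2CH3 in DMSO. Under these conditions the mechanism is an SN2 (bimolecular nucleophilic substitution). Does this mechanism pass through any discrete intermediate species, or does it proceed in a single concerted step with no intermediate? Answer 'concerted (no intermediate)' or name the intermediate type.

CH3CH2O⁻ attacks the back face of the α-carbon while MsO⁻ departs with the C–O bonding pair — a single concerted displacement through a pentacoordinate transition state.
All bond changes occur in one transition state; no discrete intermediate is formed.

concerted (no intermediate)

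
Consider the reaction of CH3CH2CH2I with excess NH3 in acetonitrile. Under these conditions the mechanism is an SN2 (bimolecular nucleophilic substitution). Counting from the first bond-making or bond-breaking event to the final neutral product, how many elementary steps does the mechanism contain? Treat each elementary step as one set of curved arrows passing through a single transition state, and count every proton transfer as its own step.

2

Step 1: A lone pair on the N of NH3 attacks the α-carbon from the back side while the C–I bond breaks; both bonding electrons leave with I⁻. The product of this concerted step is an alkylammonium ion.
Step 2: A second equivalent of NH3 removes a proton from the N, giving the neutral product.
Total: 2 elementary steps.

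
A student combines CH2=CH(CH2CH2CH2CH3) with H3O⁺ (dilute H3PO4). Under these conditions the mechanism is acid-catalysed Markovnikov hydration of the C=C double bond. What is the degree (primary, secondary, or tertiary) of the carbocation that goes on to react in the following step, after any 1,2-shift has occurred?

Step 1: Protonation of the alkene by H3O⁺: the π bond acts as the nucleophile and picks up H⁺, giving the more stable (Markovnikov) secondary carbocation. H2O is released.
No single 1,2-shift to an adjacent carbon would give a more-substituted cation, so no rearrangement occurs.

secondary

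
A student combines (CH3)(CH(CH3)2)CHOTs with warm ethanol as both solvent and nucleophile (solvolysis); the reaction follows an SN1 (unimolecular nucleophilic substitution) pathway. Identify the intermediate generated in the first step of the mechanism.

secondary carbocation

Step 1: Rate-determining heterolysis of the C–O bond gives TsO⁻ and a secondary carbocation.
After step 1 the species present is a secondary carbocation.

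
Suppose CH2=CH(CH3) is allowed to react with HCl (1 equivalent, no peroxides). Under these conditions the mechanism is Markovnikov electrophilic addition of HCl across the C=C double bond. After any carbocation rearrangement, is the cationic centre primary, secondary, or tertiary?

secondary

Step 1: Electrophilic addition begins with the π(C=C) electrons forming a bond to the proton of HCl. Following Markovnikov's rule, the resulting cation is secondary. The H–Cl bond breaks heterolytically, releasing Cl⁻.
No single 1,2-shift to an adjacent carbon would give a more-substituted cation, so no rearrangement occurs.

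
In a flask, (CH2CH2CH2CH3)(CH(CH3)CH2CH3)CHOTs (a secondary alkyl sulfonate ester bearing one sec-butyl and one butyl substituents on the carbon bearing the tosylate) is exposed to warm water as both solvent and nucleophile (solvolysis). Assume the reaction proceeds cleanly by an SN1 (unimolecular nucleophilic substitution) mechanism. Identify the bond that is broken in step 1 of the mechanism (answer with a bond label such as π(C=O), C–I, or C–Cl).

C–O

Step 1: Rate-determining heterolysis of the C–O bond gives TsO⁻ and a secondary carbocation.
The bond broken in this step is the C–O bond.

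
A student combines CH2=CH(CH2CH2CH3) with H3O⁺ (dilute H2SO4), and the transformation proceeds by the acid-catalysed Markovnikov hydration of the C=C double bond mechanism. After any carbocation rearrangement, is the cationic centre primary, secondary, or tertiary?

secondary

Step 1: The π electrons of the C=C bond attack a proton of H3O⁺; Markovnikov addition places the new C–H on the less-substituted alkene carbon, so the positive charge ends up on the more-substituted carbon — a secondary carbocation. H2O is released.
No single 1,2-shift to an adjacent carbon would give a more-substituted cation, so no rearrangement occurs.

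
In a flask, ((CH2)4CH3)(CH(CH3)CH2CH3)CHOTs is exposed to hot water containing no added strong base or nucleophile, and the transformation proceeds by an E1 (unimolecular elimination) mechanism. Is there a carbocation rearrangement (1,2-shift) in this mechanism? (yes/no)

yes

The first-formed carbocation is secondary.
The adjacent sec-butyl carbon already bears 2 other carbon substituents and has a hydrogen to migrate; after a 1,2-hydride shift from that carbon the positive charge sits on a tertiary centre.
Tertiary is more stable than secondary, so the shift occurs.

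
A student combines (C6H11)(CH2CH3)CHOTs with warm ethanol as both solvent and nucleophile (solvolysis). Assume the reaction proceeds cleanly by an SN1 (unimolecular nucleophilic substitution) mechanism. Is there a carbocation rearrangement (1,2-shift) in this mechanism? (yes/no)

yes

The first-formed carbocation is secondary.
The adjacent cyclohexyl carbon already bears 2 other carbon substituents and has a hydrogen to migrate; after a 1,2-hydride shift from that carbon the positive charge sits on a tertiary centre.
Tertiary is more stable than secondary, so the shift occurs.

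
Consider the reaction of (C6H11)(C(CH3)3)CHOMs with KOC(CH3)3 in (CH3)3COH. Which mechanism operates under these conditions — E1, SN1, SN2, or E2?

Conditions: a strong/bulky base with a secondary substrate bearing a β-hydrogen.
These conditions are the textbook signature of the E2 pathway.
A strong (often hindered) base removes a β-H in concert with loss of the leaving group — bimolecular elimination.

E2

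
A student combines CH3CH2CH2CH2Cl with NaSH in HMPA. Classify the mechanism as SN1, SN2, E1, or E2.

SN2

Conditions: a primary substrate with a strong nucleophile in the polar aprotic solvent HMPA.
These conditions are the textbook signature of the SN2 pathway.
An unhindered substrate with a strong nucleophile in a polar aprotic solvent favours one-step backside displacement.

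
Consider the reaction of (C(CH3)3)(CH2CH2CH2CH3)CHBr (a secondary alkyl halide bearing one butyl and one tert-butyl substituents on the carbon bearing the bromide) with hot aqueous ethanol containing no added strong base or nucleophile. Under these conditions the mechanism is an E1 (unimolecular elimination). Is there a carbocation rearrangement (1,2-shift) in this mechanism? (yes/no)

The first-formed carbocation is secondary.
The adjacent tert-butyl carbon has no hydrogen but bears methyl groups; migration of one methyl with its bonding pair (a 1,2-methyl shift) places the charge on a tertiary centre.
Tertiary is more stable than secondary, so the shift occurs.

yes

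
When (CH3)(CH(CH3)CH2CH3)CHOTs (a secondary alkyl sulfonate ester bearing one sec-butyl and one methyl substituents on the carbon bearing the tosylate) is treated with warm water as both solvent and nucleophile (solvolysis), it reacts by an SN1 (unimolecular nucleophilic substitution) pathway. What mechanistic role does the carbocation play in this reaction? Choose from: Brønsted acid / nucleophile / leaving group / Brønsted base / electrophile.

electrophile

Step 3: A lone pair on the oxygen of H2O attacks the carbocation, forming a new C–O σ-bond and an oxonium ion.
The carbocation accepts an electron pair into an empty or π* orbital — it is the electrophile.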